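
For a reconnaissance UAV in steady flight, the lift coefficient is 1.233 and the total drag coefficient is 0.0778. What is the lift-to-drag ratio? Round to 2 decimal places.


Step 1: L/D = CL / CD = 1.233 / 0.0778
Step 2: L/D = 15.85

15.85


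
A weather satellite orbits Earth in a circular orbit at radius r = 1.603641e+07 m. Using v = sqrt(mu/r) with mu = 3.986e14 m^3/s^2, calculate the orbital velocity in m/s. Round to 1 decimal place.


Step 1: mu / r = 3.986e14 / 1.603641e+07 = 24855937.2079
Step 2: v = sqrt(24855937.2079) = 4985.6 m/s

4985.6


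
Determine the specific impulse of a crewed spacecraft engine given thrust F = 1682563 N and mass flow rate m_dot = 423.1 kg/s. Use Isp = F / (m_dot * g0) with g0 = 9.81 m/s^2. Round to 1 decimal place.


Step 1: m_dot * g0 = 423.1 * 9.81 = 4150.61
Step 2: Isp = 1682563 / 4150.61 = 405.4 s

405.4


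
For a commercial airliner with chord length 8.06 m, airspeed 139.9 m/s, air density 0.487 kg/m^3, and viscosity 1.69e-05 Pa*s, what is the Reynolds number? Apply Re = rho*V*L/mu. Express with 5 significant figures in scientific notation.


Step 1: Numerator = rho * V * L = 0.487 * 139.9 * 8.06 = 549.138278
Step 2: Re = 549.138278 / 1.69e-05
Step 3: Re = 3.2493e+07

3.2493e+07


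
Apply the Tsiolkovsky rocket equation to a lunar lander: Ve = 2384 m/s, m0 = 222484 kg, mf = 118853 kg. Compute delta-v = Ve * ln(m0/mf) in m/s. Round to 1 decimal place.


Step 1: Mass ratio m0/mf = 222484 / 118853 = 1.871926
Step 2: ln(1.871926) = 0.626968
Step 3: delta-v = 2384 * 0.626968 = 1494.7 m/s

1494.7


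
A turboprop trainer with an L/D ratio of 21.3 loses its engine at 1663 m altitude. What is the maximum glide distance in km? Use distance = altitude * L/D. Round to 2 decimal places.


Step 1: Glide distance = altitude * L/D = 1663 * 21.3 = 35421.9 m
Step 2: Convert to km: 35421.9 / 1000 = 35.42 km

35.42


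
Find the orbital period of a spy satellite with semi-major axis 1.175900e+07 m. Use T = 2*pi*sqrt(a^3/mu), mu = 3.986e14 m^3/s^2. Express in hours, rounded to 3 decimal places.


Step 1: a^3 / mu = 1.625965e+21 / 3.986e14 = 4.079189e+06
Step 2: sqrt(4.079189e+06) = 2019.7003 s
Step 3: T = 2*pi * 2019.7003 = 12690.15 s
Step 4: T in hours = 12690.15 / 3600 = 3.525 hours

3.525


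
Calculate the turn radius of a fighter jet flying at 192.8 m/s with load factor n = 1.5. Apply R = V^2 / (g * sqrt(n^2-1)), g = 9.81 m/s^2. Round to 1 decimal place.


Step 1: V^2 = 192.8^2 = 37171.84
Step 2: n^2 - 1 = 1.5^2 - 1 = 1.25
Step 3: sqrt(1.25) = 1.118034
Step 4: R = 37171.84 / (9.81 * 1.118034) = 3389.1 m

3389.1


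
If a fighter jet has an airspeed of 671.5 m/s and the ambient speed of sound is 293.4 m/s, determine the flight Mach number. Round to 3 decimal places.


Step 1: M = V / a = 671.5 / 293.4
Step 2: M = 2.289

2.289


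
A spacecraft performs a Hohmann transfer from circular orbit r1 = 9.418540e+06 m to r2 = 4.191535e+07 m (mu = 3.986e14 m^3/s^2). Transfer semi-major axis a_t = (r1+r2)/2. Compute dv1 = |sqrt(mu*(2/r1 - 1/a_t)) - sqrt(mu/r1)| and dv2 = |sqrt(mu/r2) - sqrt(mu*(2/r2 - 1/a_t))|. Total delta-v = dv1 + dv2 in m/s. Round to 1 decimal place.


Step 1: Transfer semi-major axis a_t = (9.418540e+06 + 4.191535e+07) / 2 = 2.566694e+07 m
Step 2: v1 (circular at r1) = sqrt(mu/r1) = 6505.44 m/s
Step 3: v_t1 = sqrt(mu*(2/r1 - 1/a_t)) = 8313.35 m/s
Step 4: dv1 = |8313.35 - 6505.44| = 1807.91 m/s
Step 5: v2 (circular at r2) = 3083.77 m/s, v_t2 = 1868.04 m/s
Step 6: dv2 = |3083.77 - 1868.04| = 1215.73 m/s
Step 7: Total delta-v = 1807.91 + 1215.73 = 3023.6 m/s

3023.6


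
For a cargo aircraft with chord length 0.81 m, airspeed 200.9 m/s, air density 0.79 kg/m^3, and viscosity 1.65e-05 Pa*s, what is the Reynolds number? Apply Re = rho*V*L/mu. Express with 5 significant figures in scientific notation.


Step 1: Numerator = rho * V * L = 0.79 * 200.9 * 0.81 = 128.55591
Step 2: Re = 128.55591 / 1.65e-05
Step 3: Re = 7.7913e+06

7.7913e+06


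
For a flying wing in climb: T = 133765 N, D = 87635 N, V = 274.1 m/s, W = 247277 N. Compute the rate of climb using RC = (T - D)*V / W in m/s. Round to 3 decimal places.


Step 1: Excess thrust = T - D = 133765 - 87635 = 46130 N
Step 2: Excess power = 46130 * 274.1 = 12644233.0 W
Step 3: RC = 12644233.0 / 247277 = 51.134 m/s

51.134


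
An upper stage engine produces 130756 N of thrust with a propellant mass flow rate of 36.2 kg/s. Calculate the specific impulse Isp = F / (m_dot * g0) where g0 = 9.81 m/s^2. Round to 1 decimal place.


Step 1: m_dot * g0 = 36.2 * 9.81 = 355.12
Step 2: Isp = 130756 / 355.12 = 368.2 s

368.2


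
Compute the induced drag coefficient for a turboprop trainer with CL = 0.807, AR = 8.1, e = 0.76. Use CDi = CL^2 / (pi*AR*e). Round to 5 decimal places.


Step 1: CL^2 = 0.807^2 = 0.651249
Step 2: pi * AR * e = 3.14159 * 8.1 * 0.76 = 19.339644
Step 3: CDi = 0.651249 / 19.339644 = 0.03367

0.03367


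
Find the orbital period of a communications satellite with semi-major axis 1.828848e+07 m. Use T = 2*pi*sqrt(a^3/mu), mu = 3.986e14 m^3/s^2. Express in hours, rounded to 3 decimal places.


Step 1: a^3 / mu = 6.116920e+21 / 3.986e14 = 1.534601e+07
Step 2: sqrt(1.534601e+07) = 3917.3987 s
Step 3: T = 2*pi * 3917.3987 = 24613.74 s
Step 4: T in hours = 24613.74 / 3600 = 6.837 hours

6.837


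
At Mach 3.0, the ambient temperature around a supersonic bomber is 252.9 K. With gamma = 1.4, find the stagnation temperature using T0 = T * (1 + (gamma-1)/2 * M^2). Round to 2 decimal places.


Step 1: (gamma-1)/2 = 0.2
Step 2: M^2 = 9.0
Step 3: 1 + 0.2 * 9.0 = 2.8
Step 4: T0 = 252.9 * 2.8 = 708.12 K

708.12


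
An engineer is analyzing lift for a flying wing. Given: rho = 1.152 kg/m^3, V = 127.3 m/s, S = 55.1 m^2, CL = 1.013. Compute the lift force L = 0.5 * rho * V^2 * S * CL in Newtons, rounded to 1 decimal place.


Step 1: Calculate dynamic pressure q = 0.5 * 1.152 * 127.3^2 = 0.5 * 1.152 * 16205.29 = 9334.247 Pa
Step 2: Multiply by wing area and lift coefficient: L = 9334.247 * 55.1 * 1.013
Step 3: L = 514317.0119 * 1.013 = 521003.1 N

521003.1


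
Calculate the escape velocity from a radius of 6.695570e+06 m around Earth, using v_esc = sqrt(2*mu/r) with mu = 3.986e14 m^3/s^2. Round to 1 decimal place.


Step 1: 2*mu/r = 2 * 3.986e14 / 6.695570e+06 = 119063798.8999
Step 2: v_esc = sqrt(119063798.8999) = 10911.6 m/s

10911.6


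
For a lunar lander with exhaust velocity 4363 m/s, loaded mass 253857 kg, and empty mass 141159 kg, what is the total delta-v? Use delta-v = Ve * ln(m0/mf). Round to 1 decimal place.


Step 1: Mass ratio m0/mf = 253857 / 141159 = 1.798376
Step 2: ln(1.798376) = 0.586884
Step 3: delta-v = 4363 * 0.586884 = 2560.6 m/s

2560.6


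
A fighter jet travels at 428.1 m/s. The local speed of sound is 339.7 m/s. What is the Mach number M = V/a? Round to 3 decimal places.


Step 1: M = V / a = 428.1 / 339.7
Step 2: M = 1.260

1.260


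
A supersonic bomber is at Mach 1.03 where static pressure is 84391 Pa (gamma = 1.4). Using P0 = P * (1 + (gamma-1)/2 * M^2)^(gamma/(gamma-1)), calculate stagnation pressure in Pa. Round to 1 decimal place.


Step 1: (gamma-1)/2 * M^2 = 0.2 * 1.0609 = 0.21218
Step 2: 1 + 0.21218 = 1.21218
Step 3: Exponent gamma/(gamma-1) = 3.5
Step 4: P0 = 84391 * 1.21218^3.5 = 165493.5 Pa

165493.5


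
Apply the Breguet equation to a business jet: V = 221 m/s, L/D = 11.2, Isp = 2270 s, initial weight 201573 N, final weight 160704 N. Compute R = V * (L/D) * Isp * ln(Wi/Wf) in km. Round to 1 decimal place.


Step 1: Coefficient = V * (L/D) * Isp = 221 * 11.2 * 2270 = 5618704.0 m
Step 2: Wi/Wf = 201573 / 160704 = 1.254312
Step 3: ln(1.254312) = 0.226587
Step 4: R = 5618704.0 * 0.226587 = 1273127.7 m = 1273.1 km

1273.1


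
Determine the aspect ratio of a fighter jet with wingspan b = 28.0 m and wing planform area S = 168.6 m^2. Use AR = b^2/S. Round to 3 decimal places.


Step 1: b^2 = 28.0^2 = 784.0
Step 2: AR = 784.0 / 168.6 = 4.650

4.650


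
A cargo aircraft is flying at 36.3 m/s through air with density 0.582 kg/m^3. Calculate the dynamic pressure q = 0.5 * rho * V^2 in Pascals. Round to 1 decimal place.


Step 1: V^2 = 36.3^2 = 1317.69
Step 2: q = 0.5 * 0.582 * 1317.69
Step 3: q = 383.4 Pa

383.4


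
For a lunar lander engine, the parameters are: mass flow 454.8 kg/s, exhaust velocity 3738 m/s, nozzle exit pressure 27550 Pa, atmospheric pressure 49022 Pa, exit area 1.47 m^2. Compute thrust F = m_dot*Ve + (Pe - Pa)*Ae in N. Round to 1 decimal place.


Step 1: Momentum thrust = m_dot * Ve = 454.8 * 3738 = 1700042.4 N
Step 2: Pressure thrust = (Pe - Pa) * Ae = (27550 - 49022) * 1.47 = -31563.84 N
Step 3: Total thrust F = 1700042.4 + -31563.84 = 1668478.6 N

1668478.6


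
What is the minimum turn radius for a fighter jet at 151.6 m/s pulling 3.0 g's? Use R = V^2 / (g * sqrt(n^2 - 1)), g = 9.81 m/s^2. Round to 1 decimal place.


Step 1: V^2 = 151.6^2 = 22982.56
Step 2: n^2 - 1 = 3.0^2 - 1 = 8.0
Step 3: sqrt(8.0) = 2.828427
Step 4: R = 22982.56 / (9.81 * 2.828427) = 828.3 m

828.3


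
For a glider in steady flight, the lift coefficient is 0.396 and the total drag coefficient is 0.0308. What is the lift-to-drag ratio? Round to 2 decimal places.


Step 1: L/D = CL / CD = 0.396 / 0.0308
Step 2: L/D = 12.86

12.86


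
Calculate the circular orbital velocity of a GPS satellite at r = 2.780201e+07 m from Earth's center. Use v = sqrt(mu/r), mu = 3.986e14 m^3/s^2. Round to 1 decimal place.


Step 1: mu / r = 3.986e14 / 2.780201e+07 = 14337092.8936
Step 2: v = sqrt(14337092.8936) = 3786.4 m/s

3786.4


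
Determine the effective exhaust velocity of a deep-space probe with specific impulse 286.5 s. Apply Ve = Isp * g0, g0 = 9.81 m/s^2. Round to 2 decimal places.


Step 1: Ve = Isp * g0 = 286.5 * 9.81
Step 2: Ve = 2810.57 m/s

2810.57


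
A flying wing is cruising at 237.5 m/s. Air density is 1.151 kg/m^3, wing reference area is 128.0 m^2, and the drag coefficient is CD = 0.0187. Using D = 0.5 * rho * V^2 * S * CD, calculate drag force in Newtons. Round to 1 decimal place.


Step 1: Dynamic pressure q = 0.5 * 1.151 * 237.5^2 = 32461.7969 Pa
Step 2: Drag D = q * S * CD = 32461.7969 * 128.0 * 0.0187
Step 3: D = 77700.6 N

77700.6


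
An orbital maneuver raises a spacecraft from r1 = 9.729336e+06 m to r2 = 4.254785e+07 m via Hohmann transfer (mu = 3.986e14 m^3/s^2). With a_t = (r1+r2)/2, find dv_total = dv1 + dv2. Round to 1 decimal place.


Step 1: Transfer semi-major axis a_t = (9.729336e+06 + 4.254785e+07) / 2 = 2.613859e+07 m
Step 2: v1 (circular at r1) = sqrt(mu/r1) = 6400.69 m/s
Step 3: v_t1 = sqrt(mu*(2/r1 - 1/a_t)) = 8166.29 m/s
Step 4: dv1 = |8166.29 - 6400.69| = 1765.6 m/s
Step 5: v2 (circular at r2) = 3060.76 m/s, v_t2 = 1867.37 m/s
Step 6: dv2 = |3060.76 - 1867.37| = 1193.39 m/s
Step 7: Total delta-v = 1765.6 + 1193.39 = 2959.0 m/s

2959.0


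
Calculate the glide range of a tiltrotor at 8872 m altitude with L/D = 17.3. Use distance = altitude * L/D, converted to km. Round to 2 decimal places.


Step 1: Glide distance = altitude * L/D = 8872 * 17.3 = 153485.6 m
Step 2: Convert to km: 153485.6 / 1000 = 153.49 km

153.49


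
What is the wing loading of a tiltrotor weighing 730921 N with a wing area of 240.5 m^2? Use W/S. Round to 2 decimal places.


Step 1: Wing loading = W / S = 730921 / 240.5
Step 2: Wing loading = 3039.17 N/m^2

3039.17


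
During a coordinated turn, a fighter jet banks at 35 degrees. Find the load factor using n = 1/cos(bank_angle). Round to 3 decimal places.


Step 1: Convert 35 degrees to radians = 0.610865
Step 2: cos(35 deg) = 0.819152
Step 3: n = 1 / 0.819152 = 1.221

1.221


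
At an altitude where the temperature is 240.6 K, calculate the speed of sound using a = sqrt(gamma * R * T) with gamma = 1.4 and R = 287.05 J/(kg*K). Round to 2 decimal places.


Step 1: gamma * R * T = 1.4 * 287.05 * 240.6 = 96689.922
Step 2: a = sqrt(96689.922) = 310.95 m/s

310.95


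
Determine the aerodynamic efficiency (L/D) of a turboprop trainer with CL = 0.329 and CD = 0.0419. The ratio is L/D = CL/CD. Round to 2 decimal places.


Step 1: L/D = CL / CD = 0.329 / 0.0419
Step 2: L/D = 7.85

7.85


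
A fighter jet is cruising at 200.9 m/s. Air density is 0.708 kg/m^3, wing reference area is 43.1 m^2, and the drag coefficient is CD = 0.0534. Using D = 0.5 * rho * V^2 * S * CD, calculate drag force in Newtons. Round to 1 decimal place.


Step 1: Dynamic pressure q = 0.5 * 0.708 * 200.9^2 = 14287.7267 Pa
Step 2: Drag D = q * S * CD = 14287.7267 * 43.1 * 0.0534
Step 3: D = 32883.8 N

32883.8


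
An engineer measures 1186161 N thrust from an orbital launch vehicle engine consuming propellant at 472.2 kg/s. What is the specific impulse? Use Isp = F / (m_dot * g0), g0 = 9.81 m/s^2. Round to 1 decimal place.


Step 1: m_dot * g0 = 472.2 * 9.81 = 4632.28
Step 2: Isp = 1186161 / 4632.28 = 256.1 s

256.1


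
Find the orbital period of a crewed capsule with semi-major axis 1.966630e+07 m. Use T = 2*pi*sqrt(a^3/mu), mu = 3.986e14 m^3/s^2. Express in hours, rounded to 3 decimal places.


Step 1: a^3 / mu = 7.606204e+21 / 3.986e14 = 1.908230e+07
Step 2: sqrt(1.908230e+07) = 4368.329 s
Step 3: T = 2*pi * 4368.329 = 27447.02 s
Step 4: T in hours = 27447.02 / 3600 = 7.624 hours

7.624


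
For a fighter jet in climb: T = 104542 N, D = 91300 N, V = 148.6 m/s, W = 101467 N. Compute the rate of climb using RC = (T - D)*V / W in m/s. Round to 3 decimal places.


Step 1: Excess thrust = T - D = 104542 - 91300 = 13242 N
Step 2: Excess power = 13242 * 148.6 = 1967761.2 W
Step 3: RC = 1967761.2 / 101467 = 19.393 m/s

19.393


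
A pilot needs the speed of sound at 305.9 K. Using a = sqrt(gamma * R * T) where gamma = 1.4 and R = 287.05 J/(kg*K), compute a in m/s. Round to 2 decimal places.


Step 1: gamma * R * T = 1.4 * 287.05 * 305.9 = 122932.033
Step 2: a = sqrt(122932.033) = 350.62 m/s

350.62


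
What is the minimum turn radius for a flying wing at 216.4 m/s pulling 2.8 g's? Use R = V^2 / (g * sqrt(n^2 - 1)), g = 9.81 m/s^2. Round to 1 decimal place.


Step 1: V^2 = 216.4^2 = 46828.96
Step 2: n^2 - 1 = 2.8^2 - 1 = 6.84
Step 3: sqrt(6.84) = 2.615339
Step 4: R = 46828.96 / (9.81 * 2.615339) = 1825.2 m

1825.2


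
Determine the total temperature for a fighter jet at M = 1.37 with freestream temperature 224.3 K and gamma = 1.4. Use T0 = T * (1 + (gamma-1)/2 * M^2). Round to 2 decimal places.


Step 1: (gamma-1)/2 = 0.2
Step 2: M^2 = 1.8769
Step 3: 1 + 0.2 * 1.8769 = 1.37538
Step 4: T0 = 224.3 * 1.37538 = 308.50 K

308.50


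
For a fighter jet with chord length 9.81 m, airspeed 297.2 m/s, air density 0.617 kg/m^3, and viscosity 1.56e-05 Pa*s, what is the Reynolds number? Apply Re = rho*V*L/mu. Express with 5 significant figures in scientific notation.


Step 1: Numerator = rho * V * L = 0.617 * 297.2 * 9.81 = 1798.883244
Step 2: Re = 1798.883244 / 1.56e-05
Step 3: Re = 1.1531e+08

1.1531e+08


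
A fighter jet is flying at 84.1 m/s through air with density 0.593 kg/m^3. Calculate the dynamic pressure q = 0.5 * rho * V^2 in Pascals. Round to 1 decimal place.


Step 1: V^2 = 84.1^2 = 7072.81
Step 2: q = 0.5 * 0.593 * 7072.81
Step 3: q = 2097.1 Pa

2097.1


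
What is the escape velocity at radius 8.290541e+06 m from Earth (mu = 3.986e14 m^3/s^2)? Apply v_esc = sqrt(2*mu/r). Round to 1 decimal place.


Step 1: 2*mu/r = 2 * 3.986e14 / 8.290541e+06 = 96157777.882
Step 2: v_esc = sqrt(96157777.882) = 9806.0 m/s

9806.0


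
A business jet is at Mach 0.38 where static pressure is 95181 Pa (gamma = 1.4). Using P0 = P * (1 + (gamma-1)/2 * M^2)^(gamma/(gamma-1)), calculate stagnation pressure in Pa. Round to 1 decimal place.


Step 1: (gamma-1)/2 * M^2 = 0.2 * 0.1444 = 0.02888
Step 2: 1 + 0.02888 = 1.02888
Step 3: Exponent gamma/(gamma-1) = 3.5
Step 4: P0 = 95181 * 1.02888^3.5 = 105154.2 Pa

105154.2


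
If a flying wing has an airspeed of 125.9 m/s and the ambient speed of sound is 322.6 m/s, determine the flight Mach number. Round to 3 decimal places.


Step 1: M = V / a = 125.9 / 322.6
Step 2: M = 0.390

0.390


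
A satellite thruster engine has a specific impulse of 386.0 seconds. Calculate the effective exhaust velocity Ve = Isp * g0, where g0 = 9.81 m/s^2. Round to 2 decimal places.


Step 1: Ve = Isp * g0 = 386.0 * 9.81
Step 2: Ve = 3786.66 m/s

3786.66


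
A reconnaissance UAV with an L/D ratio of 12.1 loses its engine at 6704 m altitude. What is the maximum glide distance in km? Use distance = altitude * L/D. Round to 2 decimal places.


Step 1: Glide distance = altitude * L/D = 6704 * 12.1 = 81118.4 m
Step 2: Convert to km: 81118.4 / 1000 = 81.12 km

81.12


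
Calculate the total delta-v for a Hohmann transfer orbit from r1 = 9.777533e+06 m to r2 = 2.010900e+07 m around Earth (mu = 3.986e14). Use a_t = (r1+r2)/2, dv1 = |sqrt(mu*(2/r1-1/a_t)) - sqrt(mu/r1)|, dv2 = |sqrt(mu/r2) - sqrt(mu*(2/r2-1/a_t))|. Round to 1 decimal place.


Step 1: Transfer semi-major axis a_t = (9.777533e+06 + 2.010900e+07) / 2 = 1.494327e+07 m
Step 2: v1 (circular at r1) = sqrt(mu/r1) = 6384.9 m/s
Step 3: v_t1 = sqrt(mu*(2/r1 - 1/a_t)) = 7406.73 m/s
Step 4: dv1 = |7406.73 - 6384.9| = 1021.83 m/s
Step 5: v2 (circular at r2) = 4452.19 m/s, v_t2 = 3601.35 m/s
Step 6: dv2 = |4452.19 - 3601.35| = 850.84 m/s
Step 7: Total delta-v = 1021.83 + 850.84 = 1872.7 m/s

1872.7


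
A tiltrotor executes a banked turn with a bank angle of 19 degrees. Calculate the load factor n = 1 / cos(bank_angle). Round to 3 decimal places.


Step 1: Convert 19 degrees to radians = 0.331613
Step 2: cos(19 deg) = 0.945519
Step 3: n = 1 / 0.945519 = 1.058

1.058


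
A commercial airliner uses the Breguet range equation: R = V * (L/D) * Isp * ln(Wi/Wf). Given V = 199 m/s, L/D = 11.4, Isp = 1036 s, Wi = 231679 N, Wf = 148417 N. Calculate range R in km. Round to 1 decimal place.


Step 1: Coefficient = V * (L/D) * Isp = 199 * 11.4 * 1036 = 2350269.6 m
Step 2: Wi/Wf = 231679 / 148417 = 1.561
Step 3: ln(1.561) = 0.445327
Step 4: R = 2350269.6 * 0.445327 = 1046638.3 m = 1046.6 km

1046.6


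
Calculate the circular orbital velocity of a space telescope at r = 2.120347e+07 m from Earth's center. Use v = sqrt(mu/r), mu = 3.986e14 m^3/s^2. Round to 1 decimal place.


Step 1: mu / r = 3.986e14 / 2.120347e+07 = 18798809.8174
Step 2: v = sqrt(18798809.8174) = 4335.8 m/s

4335.8


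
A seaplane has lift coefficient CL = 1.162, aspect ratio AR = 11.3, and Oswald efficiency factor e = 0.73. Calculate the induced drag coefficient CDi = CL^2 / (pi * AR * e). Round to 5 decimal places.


Step 1: CL^2 = 1.162^2 = 1.350244
Step 2: pi * AR * e = 3.14159 * 11.3 * 0.73 = 25.914998
Step 3: CDi = 1.350244 / 25.914998 = 0.05210

0.05210


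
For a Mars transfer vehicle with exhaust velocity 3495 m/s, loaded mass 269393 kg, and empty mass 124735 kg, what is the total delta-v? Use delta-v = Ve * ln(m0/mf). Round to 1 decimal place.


Step 1: Mass ratio m0/mf = 269393 / 124735 = 2.159723
Step 2: ln(2.159723) = 0.76998
Step 3: delta-v = 3495 * 0.76998 = 2691.1 m/s

2691.1


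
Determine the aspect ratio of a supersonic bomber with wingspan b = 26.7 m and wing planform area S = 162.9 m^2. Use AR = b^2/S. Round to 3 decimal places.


Step 1: b^2 = 26.7^2 = 712.89
Step 2: AR = 712.89 / 162.9 = 4.376

4.376


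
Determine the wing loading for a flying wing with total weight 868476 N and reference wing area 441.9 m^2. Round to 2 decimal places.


Step 1: Wing loading = W / S = 868476 / 441.9
Step 2: Wing loading = 1965.32 N/m^2

1965.32


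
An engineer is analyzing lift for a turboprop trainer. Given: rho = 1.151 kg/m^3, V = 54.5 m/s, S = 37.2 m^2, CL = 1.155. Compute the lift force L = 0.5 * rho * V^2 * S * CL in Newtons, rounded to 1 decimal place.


Step 1: Calculate dynamic pressure q = 0.5 * 1.151 * 54.5^2 = 0.5 * 1.151 * 2970.25 = 1709.3789 Pa
Step 2: Multiply by wing area and lift coefficient: L = 1709.3789 * 37.2 * 1.155
Step 3: L = 63588.8942 * 1.155 = 73445.2 N

73445.2


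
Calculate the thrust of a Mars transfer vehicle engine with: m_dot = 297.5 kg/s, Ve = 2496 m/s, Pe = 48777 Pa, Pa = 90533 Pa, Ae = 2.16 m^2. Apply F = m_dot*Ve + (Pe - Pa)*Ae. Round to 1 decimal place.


Step 1: Momentum thrust = m_dot * Ve = 297.5 * 2496 = 742560.0 N
Step 2: Pressure thrust = (Pe - Pa) * Ae = (48777 - 90533) * 2.16 = -90192.96 N
Step 3: Total thrust F = 742560.0 + -90192.96 = 652367.0 N

652367.0


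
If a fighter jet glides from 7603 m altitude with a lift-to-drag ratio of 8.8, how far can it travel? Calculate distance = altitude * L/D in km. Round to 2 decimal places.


Step 1: Glide distance = altitude * L/D = 7603 * 8.8 = 66906.4 m
Step 2: Convert to km: 66906.4 / 1000 = 66.91 km

66.91


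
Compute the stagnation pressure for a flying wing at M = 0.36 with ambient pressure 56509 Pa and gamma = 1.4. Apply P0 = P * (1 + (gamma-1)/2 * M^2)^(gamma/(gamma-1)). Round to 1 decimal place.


Step 1: (gamma-1)/2 * M^2 = 0.2 * 0.1296 = 0.02592
Step 2: 1 + 0.02592 = 1.02592
Step 3: Exponent gamma/(gamma-1) = 3.5
Step 4: P0 = 56509 * 1.02592^3.5 = 61803.8 Pa

61803.8


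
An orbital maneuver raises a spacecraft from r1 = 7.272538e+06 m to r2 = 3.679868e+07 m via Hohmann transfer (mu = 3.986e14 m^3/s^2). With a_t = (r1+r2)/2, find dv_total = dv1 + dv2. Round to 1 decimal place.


Step 1: Transfer semi-major axis a_t = (7.272538e+06 + 3.679868e+07) / 2 = 2.203561e+07 m
Step 2: v1 (circular at r1) = sqrt(mu/r1) = 7403.31 m/s
Step 3: v_t1 = sqrt(mu*(2/r1 - 1/a_t)) = 9567.08 m/s
Step 4: dv1 = |9567.08 - 7403.31| = 2163.77 m/s
Step 5: v2 (circular at r2) = 3291.19 m/s, v_t2 = 1890.75 m/s
Step 6: dv2 = |3291.19 - 1890.75| = 1400.44 m/s
Step 7: Total delta-v = 2163.77 + 1400.44 = 3564.2 m/s

3564.2


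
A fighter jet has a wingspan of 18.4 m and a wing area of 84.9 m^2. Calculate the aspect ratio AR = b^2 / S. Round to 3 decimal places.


Step 1: b^2 = 18.4^2 = 338.56
Step 2: AR = 338.56 / 84.9 = 3.988

3.988


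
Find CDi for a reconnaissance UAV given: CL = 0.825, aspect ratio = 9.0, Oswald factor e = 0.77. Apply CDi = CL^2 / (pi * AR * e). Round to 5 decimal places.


Step 1: CL^2 = 0.825^2 = 0.680625
Step 2: pi * AR * e = 3.14159 * 9.0 * 0.77 = 21.771237
Step 3: CDi = 0.680625 / 21.771237 = 0.03126

0.03126


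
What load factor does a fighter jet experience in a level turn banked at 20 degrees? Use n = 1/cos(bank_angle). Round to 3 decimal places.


Step 1: Convert 20 degrees to radians = 0.349066
Step 2: cos(20 deg) = 0.939693
Step 3: n = 1 / 0.939693 = 1.064

1.064


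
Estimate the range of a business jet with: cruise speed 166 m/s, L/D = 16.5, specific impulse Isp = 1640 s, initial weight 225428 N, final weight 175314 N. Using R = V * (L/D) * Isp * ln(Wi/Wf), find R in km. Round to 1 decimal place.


Step 1: Coefficient = V * (L/D) * Isp = 166 * 16.5 * 1640 = 4491960.0 m
Step 2: Wi/Wf = 225428 / 175314 = 1.285853
Step 3: ln(1.285853) = 0.251422
Step 4: R = 4491960.0 * 0.251422 = 1129378.3 m = 1129.4 km

1129.4


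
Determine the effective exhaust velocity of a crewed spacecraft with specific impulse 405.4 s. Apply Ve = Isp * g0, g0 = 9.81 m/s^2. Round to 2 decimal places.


Step 1: Ve = Isp * g0 = 405.4 * 9.81
Step 2: Ve = 3976.97 m/s

3976.97


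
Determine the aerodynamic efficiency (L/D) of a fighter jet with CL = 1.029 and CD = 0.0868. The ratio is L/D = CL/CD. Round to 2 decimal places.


Step 1: L/D = CL / CD = 1.029 / 0.0868
Step 2: L/D = 11.85

11.85


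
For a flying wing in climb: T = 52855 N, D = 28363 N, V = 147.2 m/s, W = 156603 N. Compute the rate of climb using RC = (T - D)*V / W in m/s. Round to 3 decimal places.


Step 1: Excess thrust = T - D = 52855 - 28363 = 24492 N
Step 2: Excess power = 24492 * 147.2 = 3605222.4 W
Step 3: RC = 3605222.4 / 156603 = 23.021 m/s

23.021


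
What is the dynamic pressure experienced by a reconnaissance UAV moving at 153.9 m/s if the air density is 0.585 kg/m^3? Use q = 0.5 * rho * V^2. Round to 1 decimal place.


Step 1: V^2 = 153.9^2 = 23685.21
Step 2: q = 0.5 * 0.585 * 23685.21
Step 3: q = 6927.9 Pa

6927.9


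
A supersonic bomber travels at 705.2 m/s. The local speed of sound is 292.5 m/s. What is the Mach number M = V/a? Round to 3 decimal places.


Step 1: M = V / a = 705.2 / 292.5
Step 2: M = 2.411

2.411


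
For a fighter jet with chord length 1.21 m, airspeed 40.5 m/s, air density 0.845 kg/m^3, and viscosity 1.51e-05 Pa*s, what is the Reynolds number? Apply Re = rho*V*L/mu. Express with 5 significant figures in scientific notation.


Step 1: Numerator = rho * V * L = 0.845 * 40.5 * 1.21 = 41.409225
Step 2: Re = 41.409225 / 1.51e-05
Step 3: Re = 2.7423e+06

2.7423e+06


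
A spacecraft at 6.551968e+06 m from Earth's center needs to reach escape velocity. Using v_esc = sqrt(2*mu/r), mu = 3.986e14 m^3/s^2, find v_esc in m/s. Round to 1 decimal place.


Step 1: 2*mu/r = 2 * 3.986e14 / 6.551968e+06 = 121673365.9261
Step 2: v_esc = sqrt(121673365.9261) = 11030.6 m/s

11030.6


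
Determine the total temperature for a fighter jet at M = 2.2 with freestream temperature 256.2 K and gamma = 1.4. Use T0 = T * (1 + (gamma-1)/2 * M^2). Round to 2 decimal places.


Step 1: (gamma-1)/2 = 0.2
Step 2: M^2 = 4.84
Step 3: 1 + 0.2 * 4.84 = 1.968
Step 4: T0 = 256.2 * 1.968 = 504.20 K

504.20


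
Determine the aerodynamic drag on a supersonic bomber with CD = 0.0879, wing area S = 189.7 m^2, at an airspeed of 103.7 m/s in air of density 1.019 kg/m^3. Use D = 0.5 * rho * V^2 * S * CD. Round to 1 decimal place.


Step 1: Dynamic pressure q = 0.5 * 1.019 * 103.7^2 = 5479.0051 Pa
Step 2: Drag D = q * S * CD = 5479.0051 * 189.7 * 0.0879
Step 3: D = 91360.4 N

91360.4


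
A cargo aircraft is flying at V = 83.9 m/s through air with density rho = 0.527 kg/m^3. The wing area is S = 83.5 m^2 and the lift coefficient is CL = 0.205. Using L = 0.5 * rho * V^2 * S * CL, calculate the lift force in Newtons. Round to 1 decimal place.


Step 1: Calculate dynamic pressure q = 0.5 * 0.527 * 83.9^2 = 0.5 * 0.527 * 7039.21 = 1854.8318 Pa
Step 2: Multiply by wing area and lift coefficient: L = 1854.8318 * 83.5 * 0.205
Step 3: L = 154878.4582 * 0.205 = 31750.1 N

31750.1


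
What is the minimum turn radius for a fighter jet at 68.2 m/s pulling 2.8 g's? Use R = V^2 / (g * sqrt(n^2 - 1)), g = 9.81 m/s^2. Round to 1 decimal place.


Step 1: V^2 = 68.2^2 = 4651.24
Step 2: n^2 - 1 = 2.8^2 - 1 = 6.84
Step 3: sqrt(6.84) = 2.615339
Step 4: R = 4651.24 / (9.81 * 2.615339) = 181.3 m

181.3


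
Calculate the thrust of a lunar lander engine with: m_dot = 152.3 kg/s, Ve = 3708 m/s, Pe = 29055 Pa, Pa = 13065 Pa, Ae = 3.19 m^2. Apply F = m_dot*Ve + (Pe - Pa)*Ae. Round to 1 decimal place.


Step 1: Momentum thrust = m_dot * Ve = 152.3 * 3708 = 564728.4 N
Step 2: Pressure thrust = (Pe - Pa) * Ae = (29055 - 13065) * 3.19 = 51008.10 N
Step 3: Total thrust F = 564728.4 + 51008.10 = 615736.5 N

615736.5


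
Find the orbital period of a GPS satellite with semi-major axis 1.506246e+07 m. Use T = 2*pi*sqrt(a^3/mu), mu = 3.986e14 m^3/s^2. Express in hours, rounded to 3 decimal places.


Step 1: a^3 / mu = 3.417336e+21 / 3.986e14 = 8.573347e+06
Step 2: sqrt(8.573347e+06) = 2928.0279 s
Step 3: T = 2*pi * 2928.0279 = 18397.34 s
Step 4: T in hours = 18397.34 / 3600 = 5.110 hours

5.110


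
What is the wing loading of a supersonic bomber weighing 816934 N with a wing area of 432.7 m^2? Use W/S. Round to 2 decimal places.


Step 1: Wing loading = W / S = 816934 / 432.7
Step 2: Wing loading = 1887.99 N/m^2

1887.99


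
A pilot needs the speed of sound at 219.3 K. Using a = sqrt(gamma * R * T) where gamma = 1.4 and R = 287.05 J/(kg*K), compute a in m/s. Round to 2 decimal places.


Step 1: gamma * R * T = 1.4 * 287.05 * 219.3 = 88130.091
Step 2: a = sqrt(88130.091) = 296.87 m/s

296.87


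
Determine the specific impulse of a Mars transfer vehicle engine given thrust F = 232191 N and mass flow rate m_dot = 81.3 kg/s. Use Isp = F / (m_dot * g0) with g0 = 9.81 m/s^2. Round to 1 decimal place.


Step 1: m_dot * g0 = 81.3 * 9.81 = 797.55
Step 2: Isp = 232191 / 797.55 = 291.1 s

291.1


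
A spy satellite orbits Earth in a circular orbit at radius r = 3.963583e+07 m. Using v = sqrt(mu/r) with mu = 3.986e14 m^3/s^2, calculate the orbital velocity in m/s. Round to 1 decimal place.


Step 1: mu / r = 3.986e14 / 3.963583e+07 = 10056557.4128
Step 2: v = sqrt(10056557.4128) = 3171.2 m/s

3171.2


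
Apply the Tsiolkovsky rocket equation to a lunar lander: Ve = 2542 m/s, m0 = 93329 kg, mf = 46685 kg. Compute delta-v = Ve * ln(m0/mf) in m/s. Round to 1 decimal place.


Step 1: Mass ratio m0/mf = 93329 / 46685 = 1.999122
Step 2: ln(1.999122) = 0.692708
Step 3: delta-v = 2542 * 0.692708 = 1760.9 m/s

1760.9


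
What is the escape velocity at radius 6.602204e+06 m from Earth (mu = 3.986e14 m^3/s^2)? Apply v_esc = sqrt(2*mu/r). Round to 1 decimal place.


Step 1: 2*mu/r = 2 * 3.986e14 / 6.602204e+06 = 120747556.4221
Step 2: v_esc = sqrt(120747556.4221) = 10988.5 m/s

10988.5


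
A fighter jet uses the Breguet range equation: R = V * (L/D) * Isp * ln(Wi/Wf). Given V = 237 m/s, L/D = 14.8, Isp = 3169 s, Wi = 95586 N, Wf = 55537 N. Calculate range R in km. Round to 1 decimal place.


Step 1: Coefficient = V * (L/D) * Isp = 237 * 14.8 * 3169 = 11115584.4 m
Step 2: Wi/Wf = 95586 / 55537 = 1.721123
Step 3: ln(1.721123) = 0.542977
Step 4: R = 11115584.4 * 0.542977 = 6035505.6 m = 6035.5 km

6035.5


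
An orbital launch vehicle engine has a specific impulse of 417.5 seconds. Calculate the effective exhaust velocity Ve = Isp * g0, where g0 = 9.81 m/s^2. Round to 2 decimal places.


Step 1: Ve = Isp * g0 = 417.5 * 9.81
Step 2: Ve = 4095.68 m/s

4095.68


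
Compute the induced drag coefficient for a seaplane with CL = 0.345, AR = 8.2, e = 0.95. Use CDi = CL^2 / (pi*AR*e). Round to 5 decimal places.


Step 1: CL^2 = 0.345^2 = 0.119025
Step 2: pi * AR * e = 3.14159 * 8.2 * 0.95 = 24.473007
Step 3: CDi = 0.119025 / 24.473007 = 0.00486

0.00486


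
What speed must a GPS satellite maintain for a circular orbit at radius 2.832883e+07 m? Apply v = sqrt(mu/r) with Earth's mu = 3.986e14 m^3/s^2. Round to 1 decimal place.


Step 1: mu / r = 3.986e14 / 2.832883e+07 = 14070471.6714
Step 2: v = sqrt(14070471.6714) = 3751.1 m/s

3751.1


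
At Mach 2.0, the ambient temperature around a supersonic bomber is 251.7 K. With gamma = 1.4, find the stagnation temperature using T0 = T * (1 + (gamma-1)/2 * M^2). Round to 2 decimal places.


Step 1: (gamma-1)/2 = 0.2
Step 2: M^2 = 4.0
Step 3: 1 + 0.2 * 4.0 = 1.8
Step 4: T0 = 251.7 * 1.8 = 453.06 K

453.06


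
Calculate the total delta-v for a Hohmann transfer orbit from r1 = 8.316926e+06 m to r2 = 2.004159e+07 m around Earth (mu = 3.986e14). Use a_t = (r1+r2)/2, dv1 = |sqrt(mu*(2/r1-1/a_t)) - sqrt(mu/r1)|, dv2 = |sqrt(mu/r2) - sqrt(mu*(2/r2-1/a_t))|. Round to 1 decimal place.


Step 1: Transfer semi-major axis a_t = (8.316926e+06 + 2.004159e+07) / 2 = 1.417926e+07 m
Step 2: v1 (circular at r1) = sqrt(mu/r1) = 6922.89 m/s
Step 3: v_t1 = sqrt(mu*(2/r1 - 1/a_t)) = 8230.51 m/s
Step 4: dv1 = |8230.51 - 6922.89| = 1307.62 m/s
Step 5: v2 (circular at r2) = 4459.67 m/s, v_t2 = 3415.52 m/s
Step 6: dv2 = |4459.67 - 3415.52| = 1044.15 m/s
Step 7: Total delta-v = 1307.62 + 1044.15 = 2351.8 m/s

2351.8


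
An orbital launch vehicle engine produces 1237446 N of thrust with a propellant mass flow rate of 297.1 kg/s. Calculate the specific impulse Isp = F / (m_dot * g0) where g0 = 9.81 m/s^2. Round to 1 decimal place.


Step 1: m_dot * g0 = 297.1 * 9.81 = 2914.55
Step 2: Isp = 1237446 / 2914.55 = 424.6 s

424.6


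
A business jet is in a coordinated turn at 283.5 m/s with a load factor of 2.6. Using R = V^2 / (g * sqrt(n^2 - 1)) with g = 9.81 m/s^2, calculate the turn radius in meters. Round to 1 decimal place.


Step 1: V^2 = 283.5^2 = 80372.25
Step 2: n^2 - 1 = 2.6^2 - 1 = 5.76
Step 3: sqrt(5.76) = 2.4
Step 4: R = 80372.25 / (9.81 * 2.4) = 3413.7 m

3413.7


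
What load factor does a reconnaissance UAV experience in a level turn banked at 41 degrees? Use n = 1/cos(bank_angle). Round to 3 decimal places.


Step 1: Convert 41 degrees to radians = 0.715585
Step 2: cos(41 deg) = 0.75471
Step 3: n = 1 / 0.75471 = 1.325

1.325


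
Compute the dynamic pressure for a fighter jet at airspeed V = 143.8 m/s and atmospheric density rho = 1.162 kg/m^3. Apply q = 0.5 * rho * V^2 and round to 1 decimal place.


Step 1: V^2 = 143.8^2 = 20678.44
Step 2: q = 0.5 * 1.162 * 20678.44
Step 3: q = 12014.2 Pa

12014.2


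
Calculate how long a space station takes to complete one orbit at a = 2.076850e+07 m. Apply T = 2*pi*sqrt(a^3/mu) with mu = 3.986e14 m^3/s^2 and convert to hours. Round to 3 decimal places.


Step 1: a^3 / mu = 8.958089e+21 / 3.986e14 = 2.247388e+07
Step 2: sqrt(2.247388e+07) = 4740.6626 s
Step 3: T = 2*pi * 4740.6626 = 29786.46 s
Step 4: T in hours = 29786.46 / 3600 = 8.274 hours

8.274


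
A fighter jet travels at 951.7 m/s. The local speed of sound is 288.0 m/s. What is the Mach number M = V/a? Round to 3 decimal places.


Step 1: M = V / a = 951.7 / 288.0
Step 2: M = 3.305

3.305


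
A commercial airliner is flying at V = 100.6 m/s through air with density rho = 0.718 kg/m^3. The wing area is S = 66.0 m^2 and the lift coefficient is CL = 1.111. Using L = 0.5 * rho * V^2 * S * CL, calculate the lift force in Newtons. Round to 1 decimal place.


Step 1: Calculate dynamic pressure q = 0.5 * 0.718 * 100.6^2 = 0.5 * 0.718 * 10120.36 = 3633.2092 Pa
Step 2: Multiply by wing area and lift coefficient: L = 3633.2092 * 66.0 * 1.111
Step 3: L = 239791.8098 * 1.111 = 266408.7 N

266408.7


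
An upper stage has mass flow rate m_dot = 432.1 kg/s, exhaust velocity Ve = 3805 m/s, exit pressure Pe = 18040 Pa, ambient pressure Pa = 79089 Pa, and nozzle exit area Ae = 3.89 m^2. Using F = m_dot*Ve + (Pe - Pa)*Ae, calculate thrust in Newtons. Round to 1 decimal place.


Step 1: Momentum thrust = m_dot * Ve = 432.1 * 3805 = 1644140.5 N
Step 2: Pressure thrust = (Pe - Pa) * Ae = (18040 - 79089) * 3.89 = -237480.61 N
Step 3: Total thrust F = 1644140.5 + -237480.61 = 1406659.9 N

1406659.9


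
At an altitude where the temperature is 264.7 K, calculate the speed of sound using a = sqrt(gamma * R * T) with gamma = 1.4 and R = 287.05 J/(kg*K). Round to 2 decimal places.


Step 1: gamma * R * T = 1.4 * 287.05 * 264.7 = 106374.989
Step 2: a = sqrt(106374.989) = 326.15 m/s

326.15


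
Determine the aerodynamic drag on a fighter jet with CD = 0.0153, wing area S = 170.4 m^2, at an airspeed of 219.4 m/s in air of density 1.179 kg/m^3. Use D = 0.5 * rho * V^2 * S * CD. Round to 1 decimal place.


Step 1: Dynamic pressure q = 0.5 * 1.179 * 219.4^2 = 28376.3842 Pa
Step 2: Drag D = q * S * CD = 28376.3842 * 170.4 * 0.0153
Step 3: D = 73980.6 N

73980.6


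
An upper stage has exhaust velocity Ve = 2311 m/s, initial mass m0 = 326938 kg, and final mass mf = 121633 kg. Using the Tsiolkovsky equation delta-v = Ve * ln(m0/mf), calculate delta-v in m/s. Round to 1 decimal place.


Step 1: Mass ratio m0/mf = 326938 / 121633 = 2.687905
Step 2: ln(2.687905) = 0.988762
Step 3: delta-v = 2311 * 0.988762 = 2285.0 m/s

2285.0


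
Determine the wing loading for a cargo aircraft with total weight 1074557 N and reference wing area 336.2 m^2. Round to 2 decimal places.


Step 1: Wing loading = W / S = 1074557 / 336.2
Step 2: Wing loading = 3196.18 N/m^2

3196.18


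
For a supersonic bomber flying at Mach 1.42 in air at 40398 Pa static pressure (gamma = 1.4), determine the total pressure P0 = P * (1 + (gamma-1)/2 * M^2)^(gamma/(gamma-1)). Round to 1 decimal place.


Step 1: (gamma-1)/2 * M^2 = 0.2 * 2.0164 = 0.40328
Step 2: 1 + 0.40328 = 1.40328
Step 3: Exponent gamma/(gamma-1) = 3.5
Step 4: P0 = 40398 * 1.40328^3.5 = 132240.7 Pa

132240.7


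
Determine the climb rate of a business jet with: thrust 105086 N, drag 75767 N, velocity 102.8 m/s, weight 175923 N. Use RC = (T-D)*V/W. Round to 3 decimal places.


Step 1: Excess thrust = T - D = 105086 - 75767 = 29319 N
Step 2: Excess power = 29319 * 102.8 = 3013993.2 W
Step 3: RC = 3013993.2 / 175923 = 17.132 m/s

17.132


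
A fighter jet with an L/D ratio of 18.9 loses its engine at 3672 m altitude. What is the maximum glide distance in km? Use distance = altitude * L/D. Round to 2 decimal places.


Step 1: Glide distance = altitude * L/D = 3672 * 18.9 = 69400.8 m
Step 2: Convert to km: 69400.8 / 1000 = 69.40 km

69.40


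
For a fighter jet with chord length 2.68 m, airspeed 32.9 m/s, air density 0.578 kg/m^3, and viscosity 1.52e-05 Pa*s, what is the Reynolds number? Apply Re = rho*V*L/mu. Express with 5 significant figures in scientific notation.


Step 1: Numerator = rho * V * L = 0.578 * 32.9 * 2.68 = 50.963416
Step 2: Re = 50.963416 / 1.52e-05
Step 3: Re = 3.3529e+06

3.3529e+06


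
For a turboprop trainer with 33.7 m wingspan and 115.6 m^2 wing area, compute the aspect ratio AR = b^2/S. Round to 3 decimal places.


Step 1: b^2 = 33.7^2 = 1135.69
Step 2: AR = 1135.69 / 115.6 = 9.824

9.824


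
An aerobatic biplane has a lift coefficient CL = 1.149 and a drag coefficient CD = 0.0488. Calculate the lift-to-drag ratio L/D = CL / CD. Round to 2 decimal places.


Step 1: L/D = CL / CD = 1.149 / 0.0488
Step 2: L/D = 23.55

23.55


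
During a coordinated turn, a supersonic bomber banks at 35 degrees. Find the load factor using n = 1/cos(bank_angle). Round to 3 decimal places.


Step 1: Convert 35 degrees to radians = 0.610865
Step 2: cos(35 deg) = 0.819152
Step 3: n = 1 / 0.819152 = 1.221

1.221


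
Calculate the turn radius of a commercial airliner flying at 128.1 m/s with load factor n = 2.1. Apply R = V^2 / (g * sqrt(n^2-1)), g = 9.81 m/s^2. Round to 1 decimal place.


Step 1: V^2 = 128.1^2 = 16409.61
Step 2: n^2 - 1 = 2.1^2 - 1 = 3.41
Step 3: sqrt(3.41) = 1.846619
Step 4: R = 16409.61 / (9.81 * 1.846619) = 905.8 m

905.8


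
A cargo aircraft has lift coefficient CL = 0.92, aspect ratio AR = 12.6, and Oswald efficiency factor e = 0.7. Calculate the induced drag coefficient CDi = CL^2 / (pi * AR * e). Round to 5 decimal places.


Step 1: CL^2 = 0.92^2 = 0.8464
Step 2: pi * AR * e = 3.14159 * 12.6 * 0.7 = 27.708847
Step 3: CDi = 0.8464 / 27.708847 = 0.03055

0.03055


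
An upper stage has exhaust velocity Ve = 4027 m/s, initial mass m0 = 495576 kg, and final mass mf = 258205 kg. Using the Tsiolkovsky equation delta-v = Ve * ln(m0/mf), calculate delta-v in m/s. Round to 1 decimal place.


Step 1: Mass ratio m0/mf = 495576 / 258205 = 1.919312
Step 2: ln(1.919312) = 0.651967
Step 3: delta-v = 4027 * 0.651967 = 2625.5 m/s

2625.5


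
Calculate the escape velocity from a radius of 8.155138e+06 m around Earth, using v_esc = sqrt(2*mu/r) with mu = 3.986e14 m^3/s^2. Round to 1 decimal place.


Step 1: 2*mu/r = 2 * 3.986e14 / 8.155138e+06 = 97754323.7159
Step 2: v_esc = sqrt(97754323.7159) = 9887.1 m/s

9887.1


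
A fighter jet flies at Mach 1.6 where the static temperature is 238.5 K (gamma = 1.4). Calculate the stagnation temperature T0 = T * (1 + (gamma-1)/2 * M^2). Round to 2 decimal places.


Step 1: (gamma-1)/2 = 0.2
Step 2: M^2 = 2.56
Step 3: 1 + 0.2 * 2.56 = 1.512
Step 4: T0 = 238.5 * 1.512 = 360.61 K

360.61


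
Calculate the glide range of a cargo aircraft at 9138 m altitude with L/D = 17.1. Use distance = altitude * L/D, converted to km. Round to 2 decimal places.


Step 1: Glide distance = altitude * L/D = 9138 * 17.1 = 156259.8 m
Step 2: Convert to km: 156259.8 / 1000 = 156.26 km

156.26


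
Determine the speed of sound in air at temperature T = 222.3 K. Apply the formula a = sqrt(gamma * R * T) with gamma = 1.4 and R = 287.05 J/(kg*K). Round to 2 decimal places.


Step 1: gamma * R * T = 1.4 * 287.05 * 222.3 = 89335.701
Step 2: a = sqrt(89335.701) = 298.89 m/s

298.89
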